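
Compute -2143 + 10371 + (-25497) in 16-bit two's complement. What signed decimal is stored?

-2143 + 10371 = 8228 (0010000000100100)
8228 + (-25497) = -17269 (1011110010001011)

-17269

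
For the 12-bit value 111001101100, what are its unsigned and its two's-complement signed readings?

unsigned = 3692, signed = -404

Unsigned: 111001101100 = 3692.
Signed: MSB=1 → 3692 − 4096 = -404.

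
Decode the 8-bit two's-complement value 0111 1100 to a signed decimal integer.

124

MSB is 0, so the value is non-negative: 01111100 = 124.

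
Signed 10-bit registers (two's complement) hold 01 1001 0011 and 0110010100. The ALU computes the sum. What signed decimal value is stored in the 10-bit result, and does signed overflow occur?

-217; overflow

01 1001 0011 → 0110010011 = 403 (signed)
0110010100 = 404 (signed)
  0110010011
+ 0110010100
= 1100100111
Result 1100100111: MSB = 1 → 807 − 1024 = -217.
Both addends are non-negative but the stored result is negative: signed overflow. The true value 403 + 404 = 807 lies outside [-512, 511].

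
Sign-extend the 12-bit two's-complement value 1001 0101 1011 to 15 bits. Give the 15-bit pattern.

111100101011011

MSB of 100101011011 is 1; replicate it into the new high bits.
111|100101011011 → 111100101011011 (still -1701).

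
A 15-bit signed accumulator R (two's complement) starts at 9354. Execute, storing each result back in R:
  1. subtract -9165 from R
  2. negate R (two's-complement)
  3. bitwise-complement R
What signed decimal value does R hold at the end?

-14250

Start: R = 9354 = 010010010001010.
R = 9354 − (-9165) = 18519; wraps to -14249 = 100100001010111
R = −(-14249) = 14249 = 011011110101001
R = NOT 011011110101001 = 100100001010110 = -14250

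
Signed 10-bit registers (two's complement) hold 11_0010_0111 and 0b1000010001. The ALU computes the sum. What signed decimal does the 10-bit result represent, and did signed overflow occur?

11_0010_0111 → 1100100111 = -217 (signed)
0b1000010001 → 1000010001 = -495 (signed)
  1100100111
+ 1000010001
= 0100111000  (discard carry-out 1)
Result 0100111000: MSB = 0 → value 312.
Both addends are negative but the stored result is non-negative: signed overflow. The true value -217 + (-495) = -712 lies outside [-512, 511].

312; overflow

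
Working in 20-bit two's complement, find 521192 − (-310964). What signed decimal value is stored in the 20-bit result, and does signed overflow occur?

-216420; overflow

521192 → 01111111001111101000
-310964 → 10110100000101001100
Subtract via negate-and-add: invert 10110100000101001100 + 1 = 01001011111010110100 (i.e. 310964).
  01111111001111101000
+ 01001011111010110100
= 11001011001010011100
Result 11001011001010011100: MSB = 1 → 832156 − 1048576 = -216420.
Both addends (after negating the subtrahend) are non-negative but the stored result is negative: signed overflow. The true value 521192 − (-310964) = 832156 lies outside [-524288, 524287].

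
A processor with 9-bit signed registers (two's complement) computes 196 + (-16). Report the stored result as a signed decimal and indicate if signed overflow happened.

180; no overflow

196 → 011000100
-16 → 111110000
  011000100
+ 111110000
= 010110100  (discard carry-out 1)
Result 010110100: MSB = 0 → value 180.
Addends have opposite signs, so signed overflow cannot occur.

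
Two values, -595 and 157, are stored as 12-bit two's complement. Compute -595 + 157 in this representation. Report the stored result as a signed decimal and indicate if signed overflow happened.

-438; no overflow

-595 → 110110101101
157 → 000010011101
  110110101101
+ 000010011101
= 111001001010
Result 111001001010: MSB = 1 → 3658 − 4096 = -438.
Addends have opposite signs, so signed overflow cannot occur.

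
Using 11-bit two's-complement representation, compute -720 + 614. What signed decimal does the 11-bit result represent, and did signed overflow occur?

-106; no overflow

-720 → 10100110000
614 → 01001100110
  10100110000
+ 01001100110
= 11110010110
Result 11110010110: MSB = 1 → 1942 − 2048 = -106.
Addends have opposite signs, so signed overflow cannot occur.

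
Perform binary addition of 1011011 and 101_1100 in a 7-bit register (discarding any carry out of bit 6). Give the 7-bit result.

0110111

  1011011
+ 1011100
= 0110111  (discard carry-out 1)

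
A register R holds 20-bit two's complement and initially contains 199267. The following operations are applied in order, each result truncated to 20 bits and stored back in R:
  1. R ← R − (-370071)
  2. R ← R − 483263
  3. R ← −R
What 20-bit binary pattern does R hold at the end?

Start: R = 199267 = 00110000101001100011.
R = 199267 − (-370071) = 569338; wraps to -479238 = 10001010111111111010
R = -479238 − 483263 = -962501; wraps to 86075 = 00010101000000111011
R = −(86075) = -86075 = 11101010111111000101

11101010111111000101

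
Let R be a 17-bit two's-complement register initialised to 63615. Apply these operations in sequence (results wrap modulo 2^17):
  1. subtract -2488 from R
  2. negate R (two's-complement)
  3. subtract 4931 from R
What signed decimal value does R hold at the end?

60038

Start: R = 63615 = 01111100001111111.
R = 63615 − (-2488) = 66103; wraps to -64969 = 10000001000110111
R = −(-64969) = 64969 = 01111110111001001
R = 64969 − 4931 = 60038 = 01110101010000110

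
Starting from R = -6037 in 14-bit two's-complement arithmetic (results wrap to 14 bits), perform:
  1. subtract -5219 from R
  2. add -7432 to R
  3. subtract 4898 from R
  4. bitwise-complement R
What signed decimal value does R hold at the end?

Start: R = -6037 = 10100001101011.
R = -6037 − (-5219) = -818 = 11110011001110
R = -818 + (-7432) = -8250; wraps to 8134 = 01111111000110
R = 8134 − 4898 = 3236 = 00110010100100
R = NOT 00110010100100 = 11001101011011 = -3237

-3237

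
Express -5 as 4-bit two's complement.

|-5| = 5 = 0101 in 4 bits.
Invert the bits: 1010. Add 1: 1011.
Check: 1011 reads as 11 − 16 = -5.

1011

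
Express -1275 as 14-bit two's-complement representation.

11101100000101

|-1275| = 1275 = 00010011111011 in 14 bits.
Invert the bits: 11101100000100. Add 1: 11101100000101.
Check: 11101100000101 reads as 15109 − 16384 = -1275.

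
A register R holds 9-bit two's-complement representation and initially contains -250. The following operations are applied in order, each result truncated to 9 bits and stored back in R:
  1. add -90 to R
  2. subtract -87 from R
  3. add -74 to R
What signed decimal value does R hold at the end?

185

Start: R = -250 = 100000110.
R = -250 + (-90) = -340; wraps to 172 = 010101100
R = 172 − (-87) = 259; wraps to -253 = 100000011
R = -253 + (-74) = -327; wraps to 185 = 010111001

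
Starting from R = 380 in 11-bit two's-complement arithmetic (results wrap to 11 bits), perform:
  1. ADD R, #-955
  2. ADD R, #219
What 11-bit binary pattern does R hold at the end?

11010011100

Start: R = 380 = 00101111100.
R = 380 + (-955) = -575 = 10111000001
R = -575 + 219 = -356 = 11010011100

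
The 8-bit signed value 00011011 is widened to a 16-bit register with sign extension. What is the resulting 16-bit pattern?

0000000000011011

MSB of 00011011 is 0; replicate it into the new high bits.
00000000|00011011 → 0000000000011011 (still 27).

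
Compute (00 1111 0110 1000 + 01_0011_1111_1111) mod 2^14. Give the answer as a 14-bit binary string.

  00111101101000
+ 01001111111111
= 10001101100111

10001101100111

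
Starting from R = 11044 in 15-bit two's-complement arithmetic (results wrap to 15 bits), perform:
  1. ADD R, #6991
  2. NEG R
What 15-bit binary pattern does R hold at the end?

011100110001101

Start: R = 11044 = 010101100100100.
R = 11044 + 6991 = 18035; wraps to -14733 = 100011001110011
R = −(-14733) = 14733 = 011100110001101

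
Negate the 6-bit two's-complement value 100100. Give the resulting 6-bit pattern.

011100

Invert: 011011. Add 1: 011100.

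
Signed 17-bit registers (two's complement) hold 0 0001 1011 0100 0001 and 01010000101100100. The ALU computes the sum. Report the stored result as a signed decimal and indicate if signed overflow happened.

48293; no overflow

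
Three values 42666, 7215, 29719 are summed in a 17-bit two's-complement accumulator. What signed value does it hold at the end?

42666 + 7215 = 49881 (01100001011011001)
49881 + 29719 = 79600 → wraps to -51472 (10011011011110000)

-51472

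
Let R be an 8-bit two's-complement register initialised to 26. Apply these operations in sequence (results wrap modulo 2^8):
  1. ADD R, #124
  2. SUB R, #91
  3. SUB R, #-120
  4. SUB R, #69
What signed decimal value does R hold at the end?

110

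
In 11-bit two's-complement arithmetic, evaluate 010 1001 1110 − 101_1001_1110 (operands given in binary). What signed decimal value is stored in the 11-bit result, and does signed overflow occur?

010 1001 1110 → 01010011110 = 670 (signed)
101_1001_1110 → 10110011110 = -610 (signed)
Subtract via negate-and-add: invert 10110011110 + 1 = 01001100010 (i.e. 610).
  01010011110
+ 01001100010
= 10100000000
Result 10100000000: MSB = 1 → 1280 − 2048 = -768.
Both addends (after negating the subtrahend) are non-negative but the stored result is negative: signed overflow. The true value 670 − (-610) = 1280 lies outside [-1024, 1023].

-768; overflow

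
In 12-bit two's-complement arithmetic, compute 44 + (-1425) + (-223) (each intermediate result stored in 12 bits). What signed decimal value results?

-1604

44 + (-1425) = -1381 (101010011011)
-1381 + (-223) = -1604 (100110111100)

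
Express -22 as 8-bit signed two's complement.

11101010

|-22| = 22 = 00010110 in 8 bits.
Invert the bits: 11101001. Add 1: 11101010.
Check: 11101010 reads as 234 − 256 = -22.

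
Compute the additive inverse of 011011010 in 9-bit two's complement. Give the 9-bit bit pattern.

Invert: 100100101. Add 1: 100100110.

100100110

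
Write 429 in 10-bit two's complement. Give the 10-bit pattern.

0110101101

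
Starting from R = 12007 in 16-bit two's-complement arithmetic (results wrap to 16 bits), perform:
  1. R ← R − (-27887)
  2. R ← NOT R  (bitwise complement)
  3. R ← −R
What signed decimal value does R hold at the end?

Start: R = 12007 = 0010111011100111.
R = 12007 − (-27887) = 39894; wraps to -25642 = 1001101111010110
R = NOT 1001101111010110 = 0110010000101001 = 25641
R = −(25641) = -25641 = 1001101111010111

-25641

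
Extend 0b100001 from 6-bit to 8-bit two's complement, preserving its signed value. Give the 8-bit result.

11100001

MSB of 100001 is 1; replicate it into the new high bits.
11|100001 → 11100001 (still -31).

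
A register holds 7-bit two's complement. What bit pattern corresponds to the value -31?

1100001

|-31| = 31 = 0011111 in 7 bits.
Invert the bits: 1100000. Add 1: 1100001.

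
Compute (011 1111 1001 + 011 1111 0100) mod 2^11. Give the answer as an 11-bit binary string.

11111101101

  01111111001
+ 01111110100
= 11111101101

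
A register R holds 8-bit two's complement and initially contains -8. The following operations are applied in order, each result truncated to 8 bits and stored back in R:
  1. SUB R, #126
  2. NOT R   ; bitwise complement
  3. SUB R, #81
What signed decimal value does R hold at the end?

52

Start: R = -8 = 11111000.
R = -8 − 126 = -134; wraps to 122 = 01111010
R = NOT 01111010 = 10000101 = -123
R = -123 − 81 = -204; wraps to 52 = 00110100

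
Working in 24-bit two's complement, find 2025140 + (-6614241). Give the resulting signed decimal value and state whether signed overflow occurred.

2025140 → 000111101110011010110100
-6614241 → 100110110001001100011111
  000111101110011010110100
+ 100110110001001100011111
= 101110011111100111010011
Result 101110011111100111010011: MSB = 1 → 12188115 − 16777216 = -4589101.
Addends have opposite signs, so signed overflow cannot occur.

-4589101; no overflow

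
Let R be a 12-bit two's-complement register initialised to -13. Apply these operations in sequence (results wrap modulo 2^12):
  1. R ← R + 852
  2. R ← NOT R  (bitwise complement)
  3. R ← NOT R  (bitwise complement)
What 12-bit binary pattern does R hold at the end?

001101000111

Start: R = -13 = 111111110011.
R = -13 + 852 = 839 = 001101000111
R = NOT 001101000111 = 110010111000 = -840
R = NOT 110010111000 = 001101000111 = 839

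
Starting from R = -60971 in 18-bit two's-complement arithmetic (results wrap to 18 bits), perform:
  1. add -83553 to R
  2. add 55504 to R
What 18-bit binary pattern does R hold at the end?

Start: R = -60971 = 110001000111010101.
R = -60971 + (-83553) = -144524; wraps to 117620 = 011100101101110100
R = 117620 + 55504 = 173124; wraps to -89020 = 101010010001000100

101010010001000100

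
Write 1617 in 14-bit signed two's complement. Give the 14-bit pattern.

00011001010001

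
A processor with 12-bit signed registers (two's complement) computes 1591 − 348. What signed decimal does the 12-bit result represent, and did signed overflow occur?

1591 → 011000110111
348 → 000101011100
Subtract via negate-and-add: invert 000101011100 + 1 = 111010100100 (i.e. -348).
  011000110111
+ 111010100100
= 010011011011  (discard carry-out 1)
Result 010011011011: MSB = 0 → value 1243.
Addends (after negating the subtrahend) have opposite signs, so signed overflow cannot occur.

1243; no overflow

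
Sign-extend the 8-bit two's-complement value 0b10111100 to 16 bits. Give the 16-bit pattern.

1111111110111100

MSB of 10111100 is 1; replicate it into the new high bits.
11111111|10111100 → 1111111110111100 (still -68).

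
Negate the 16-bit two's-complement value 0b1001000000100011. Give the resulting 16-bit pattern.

Invert: 0110111111011100. Add 1: 0110111111011101.

0110111111011101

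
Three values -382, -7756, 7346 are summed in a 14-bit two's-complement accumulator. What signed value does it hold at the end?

-792

-382 + (-7756) = -8138 (10000000110110)
-8138 + 7346 = -792 (11110011101000)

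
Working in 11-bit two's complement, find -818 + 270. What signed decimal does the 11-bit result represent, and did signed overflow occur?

-548; no overflow

-818 → 10011001110
270 → 00100001110
  10011001110
+ 00100001110
= 10111011100
Result 10111011100: MSB = 1 → 1500 − 2048 = -548.
Addends have opposite signs, so signed overflow cannot occur.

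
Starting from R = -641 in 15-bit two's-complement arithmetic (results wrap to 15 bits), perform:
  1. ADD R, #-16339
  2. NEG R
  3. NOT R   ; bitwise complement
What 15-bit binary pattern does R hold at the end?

011110110101011

Start: R = -641 = 111110101111111.
R = -641 + (-16339) = -16980; wraps to 15788 = 011110110101100
R = −(15788) = -15788 = 100001001010100
R = NOT 100001001010100 = 011110110101011 = 15787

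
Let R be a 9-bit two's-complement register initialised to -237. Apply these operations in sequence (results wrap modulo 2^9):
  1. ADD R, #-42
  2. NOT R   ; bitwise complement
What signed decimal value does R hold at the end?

Start: R = -237 = 100010011.
R = -237 + (-42) = -279; wraps to 233 = 011101001
R = NOT 011101001 = 100010110 = -234

-234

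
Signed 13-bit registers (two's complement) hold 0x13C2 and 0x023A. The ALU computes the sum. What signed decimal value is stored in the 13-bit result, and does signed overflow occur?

0x13C2 = 1001111000010 = -3134 (signed)
0x023A = 0001000111010 = 570 (signed)
  1001111000010
+ 0001000111010
= 1010111111100
Result 1010111111100: MSB = 1 → 5628 − 8192 = -2564.
Addends have opposite signs, so signed overflow cannot occur.

-2564; no overflow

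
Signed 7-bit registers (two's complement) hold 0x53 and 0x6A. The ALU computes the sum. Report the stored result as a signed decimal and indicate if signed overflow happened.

61; overflow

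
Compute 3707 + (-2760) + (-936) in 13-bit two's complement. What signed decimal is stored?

11

3707 + (-2760) = 947 (0001110110011)
947 + (-936) = 11 (0000000001011)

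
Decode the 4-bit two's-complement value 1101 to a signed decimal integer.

-3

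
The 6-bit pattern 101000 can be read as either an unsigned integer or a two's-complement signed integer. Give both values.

Unsigned: 101000 = 40.
Signed: MSB=1 → 40 − 64 = -24.

unsigned = 40, signed = -24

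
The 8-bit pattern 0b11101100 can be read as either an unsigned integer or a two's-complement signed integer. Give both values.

Unsigned: 11101100 = 236.
Signed: MSB=1 → 236 − 256 = -20.

unsigned = 236, signed = -20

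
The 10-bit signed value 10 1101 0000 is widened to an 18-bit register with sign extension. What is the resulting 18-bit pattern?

111111111011010000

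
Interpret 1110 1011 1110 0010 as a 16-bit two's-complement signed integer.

MSB is 1, so the value is negative.
Unsigned reading: 60386. Subtract 2^16 = 65536: 60386 − 65536 = -5150.

-5150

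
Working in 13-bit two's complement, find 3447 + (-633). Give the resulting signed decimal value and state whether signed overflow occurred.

2814; no overflow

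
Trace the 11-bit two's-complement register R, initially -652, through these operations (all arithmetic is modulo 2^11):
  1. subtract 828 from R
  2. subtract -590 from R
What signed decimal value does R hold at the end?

Start: R = -652 = 10101110100.
R = -652 − 828 = -1480; wraps to 568 = 01000111000
R = 568 − (-590) = 1158; wraps to -890 = 10010000110

-890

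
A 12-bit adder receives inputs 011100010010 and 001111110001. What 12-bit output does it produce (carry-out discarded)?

101100000011

  011100010010
+ 001111110001
= 101100000011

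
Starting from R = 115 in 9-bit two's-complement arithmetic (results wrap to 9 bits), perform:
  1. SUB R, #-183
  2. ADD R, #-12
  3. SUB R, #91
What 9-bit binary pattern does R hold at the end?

Start: R = 115 = 001110011.
R = 115 − (-183) = 298; wraps to -214 = 100101010
R = -214 + (-12) = -226 = 100011110
R = -226 − 91 = -317; wraps to 195 = 011000011

011000011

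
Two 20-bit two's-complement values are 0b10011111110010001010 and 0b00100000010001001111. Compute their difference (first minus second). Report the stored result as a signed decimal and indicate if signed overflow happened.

0b10011111110010001010 → 10011111110010001010 = -394102 (signed)
0b00100000010001001111 → 00100000010001001111 = 132175 (signed)
Subtract via negate-and-add: invert 00100000010001001111 + 1 = 11011111101110110001 (i.e. -132175).
  10011111110010001010
+ 11011111101110110001
= 01111111100000111011  (discard carry-out 1)
Result 01111111100000111011: MSB = 0 → value 522299.
Both addends (after negating the subtrahend) are negative but the stored result is non-negative: signed overflow. The true value -394102 − 132175 = -526277 lies outside [-524288, 524287].

522299; overflow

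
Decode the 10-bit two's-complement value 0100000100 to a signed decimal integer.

260

MSB is 0, so the value is non-negative: 0100000100 = 260.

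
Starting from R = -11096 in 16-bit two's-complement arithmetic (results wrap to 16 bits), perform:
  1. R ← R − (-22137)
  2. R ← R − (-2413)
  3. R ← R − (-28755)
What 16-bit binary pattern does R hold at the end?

1010010011100001

Start: R = -11096 = 1101010010101000.
R = -11096 − (-22137) = 11041 = 0010101100100001
R = 11041 − (-2413) = 13454 = 0011010010001110
R = 13454 − (-28755) = 42209; wraps to -23327 = 1010010011100001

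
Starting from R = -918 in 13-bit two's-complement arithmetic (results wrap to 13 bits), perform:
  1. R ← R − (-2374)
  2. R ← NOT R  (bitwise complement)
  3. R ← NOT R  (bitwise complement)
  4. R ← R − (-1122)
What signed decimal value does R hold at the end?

Start: R = -918 = 1110001101010.
R = -918 − (-2374) = 1456 = 0010110110000
R = NOT 0010110110000 = 1101001001111 = -1457
R = NOT 1101001001111 = 0010110110000 = 1456
R = 1456 − (-1122) = 2578 = 0101000010010

2578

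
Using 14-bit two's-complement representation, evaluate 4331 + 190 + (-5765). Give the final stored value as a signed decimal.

4331 + 190 = 4521 (01000110101001)
4521 + (-5765) = -1244 (11101100100100)

-1244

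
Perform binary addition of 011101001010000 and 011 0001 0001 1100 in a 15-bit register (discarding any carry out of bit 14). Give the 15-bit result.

  011101001010000
+ 011000100011100
= 110101101101100

110101101101100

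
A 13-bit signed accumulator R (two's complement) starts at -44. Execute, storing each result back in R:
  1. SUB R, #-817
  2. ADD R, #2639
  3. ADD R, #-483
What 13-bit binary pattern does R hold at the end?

0101101110001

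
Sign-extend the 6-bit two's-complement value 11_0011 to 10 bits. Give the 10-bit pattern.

1111110011

MSB of 110011 is 1; replicate it into the new high bits.
1111|110011 → 1111110011 (still -13).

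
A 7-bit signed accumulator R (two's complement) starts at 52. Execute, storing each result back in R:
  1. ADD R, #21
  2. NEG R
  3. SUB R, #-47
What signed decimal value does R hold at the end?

Start: R = 52 = 0110100.
R = 52 + 21 = 73; wraps to -55 = 1001001
R = −(-55) = 55 = 0110111
R = 55 − (-47) = 102; wraps to -26 = 1100110

-26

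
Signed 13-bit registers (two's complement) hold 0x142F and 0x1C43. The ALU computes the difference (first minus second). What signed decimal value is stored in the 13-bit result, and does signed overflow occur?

-2068; no overflow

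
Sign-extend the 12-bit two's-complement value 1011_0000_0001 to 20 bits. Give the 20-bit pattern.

11111111101100000001

MSB of 101100000001 is 1; replicate it into the new high bits.
11111111|101100000001 → 11111111101100000001 (still -1279).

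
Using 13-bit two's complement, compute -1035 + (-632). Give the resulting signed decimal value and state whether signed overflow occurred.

-1667; no overflow

-1035 → 1101111110101
-632 → 1110110001000
  1101111110101
+ 1110110001000
= 1100101111101  (discard carry-out 1)
Result 1100101111101: MSB = 1 → 6525 − 8192 = -1667.
Both addends are negative and so is the stored result: no signed overflow.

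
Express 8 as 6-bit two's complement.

001000

8 is non-negative, so write it directly in 6 bits: 001000.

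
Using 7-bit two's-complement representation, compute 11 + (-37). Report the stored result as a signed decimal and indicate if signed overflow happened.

11 → 0001011
-37 → 1011011
  0001011
+ 1011011
= 1100110
Result 1100110: MSB = 1 → 102 − 128 = -26.
Addends have opposite signs, so signed overflow cannot occur.

-26; no overflow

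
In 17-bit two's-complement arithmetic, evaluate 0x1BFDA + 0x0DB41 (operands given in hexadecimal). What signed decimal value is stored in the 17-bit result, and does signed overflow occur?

39707; no overflow

0x1BFDA = 11011111111011010 = -16422 (signed)
0x0DB41 = 01101101101000001 = 56129 (signed)
  11011111111011010
+ 01101101101000001
= 01001101100011011  (discard carry-out 1)
Result 01001101100011011: MSB = 0 → value 39707.
Addends have opposite signs, so signed overflow cannot occur.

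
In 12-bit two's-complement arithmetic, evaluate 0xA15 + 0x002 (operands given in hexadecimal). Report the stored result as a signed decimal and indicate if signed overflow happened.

-1513; no overflow

0xA15 = 101000010101 = -1515 (signed)
0x002 = 000000000010 = 2 (signed)
  101000010101
+ 000000000010
= 101000010111
Result 101000010111: MSB = 1 → 2583 − 4096 = -1513.
Addends have opposite signs, so signed overflow cannot occur.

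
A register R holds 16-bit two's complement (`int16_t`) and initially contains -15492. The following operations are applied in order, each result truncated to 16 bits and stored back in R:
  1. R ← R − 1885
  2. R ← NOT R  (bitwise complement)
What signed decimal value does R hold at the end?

17376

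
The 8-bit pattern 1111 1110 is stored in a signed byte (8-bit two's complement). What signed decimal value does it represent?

MSB is 1, so the value is negative.
Unsigned reading: 254. Subtract 2^8 = 256: 254 − 256 = -2.

-2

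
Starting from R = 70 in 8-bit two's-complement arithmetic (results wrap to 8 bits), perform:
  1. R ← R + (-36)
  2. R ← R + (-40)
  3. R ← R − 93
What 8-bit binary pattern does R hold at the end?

10011101

Start: R = 70 = 01000110.
R = 70 + (-36) = 34 = 00100010
R = 34 + (-40) = -6 = 11111010
R = -6 − 93 = -99 = 10011101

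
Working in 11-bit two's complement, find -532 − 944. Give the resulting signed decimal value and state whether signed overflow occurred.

572; overflow

-532 → 10111101100
944 → 01110110000
Subtract via negate-and-add: invert 01110110000 + 1 = 10001010000 (i.e. -944).
  10111101100
+ 10001010000
= 01000111100  (discard carry-out 1)
Result 01000111100: MSB = 0 → value 572.
Both addends (after negating the subtrahend) are negative but the stored result is non-negative: signed overflow. The true value -532 − 944 = -1476 lies outside [-1024, 1023].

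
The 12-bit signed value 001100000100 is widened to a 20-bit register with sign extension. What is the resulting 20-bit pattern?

00000000001100000100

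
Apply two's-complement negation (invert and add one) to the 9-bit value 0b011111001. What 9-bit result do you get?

100000111

Invert: 100000110. Add 1: 100000111.
Check: 011111001 = 249, 100000111 = -249.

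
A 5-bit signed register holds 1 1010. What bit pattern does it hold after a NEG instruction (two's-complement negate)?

Invert: 00101. Add 1: 00110.

00110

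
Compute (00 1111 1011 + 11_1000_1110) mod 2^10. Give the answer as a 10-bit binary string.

0010001001

  0011111011
+ 1110001110
= 0010001001  (discard carry-out 1)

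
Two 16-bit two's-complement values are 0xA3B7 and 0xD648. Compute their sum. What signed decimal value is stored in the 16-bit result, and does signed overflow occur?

31231; overflow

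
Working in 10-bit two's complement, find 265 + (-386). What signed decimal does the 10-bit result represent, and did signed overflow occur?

-121; no overflow

265 → 0100001001
-386 → 1001111110
  0100001001
+ 1001111110
= 1110000111
Result 1110000111: MSB = 1 → 903 − 1024 = -121.
Addends have opposite signs, so signed overflow cannot occur.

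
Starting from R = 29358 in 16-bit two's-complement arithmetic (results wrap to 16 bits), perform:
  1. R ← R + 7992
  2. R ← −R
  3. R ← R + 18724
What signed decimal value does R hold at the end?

Start: R = 29358 = 0111001010101110.
R = 29358 + 7992 = 37350; wraps to -28186 = 1001000111100110
R = −(-28186) = 28186 = 0110111000011010
R = 28186 + 18724 = 46910; wraps to -18626 = 1011011100111110

-18626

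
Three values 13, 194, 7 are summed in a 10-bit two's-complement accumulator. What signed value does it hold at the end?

214

13 + 194 = 207 (0011001111)
207 + 7 = 214 (0011010110)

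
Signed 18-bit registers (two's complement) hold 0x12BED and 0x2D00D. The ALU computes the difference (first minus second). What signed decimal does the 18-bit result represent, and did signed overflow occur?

0x12BED = 010010101111101101 = 76781 (signed)
0x2D00D = 101101000000001101 = -77811 (signed)
Subtract via negate-and-add: invert 101101000000001101 + 1 = 010010111111110011 (i.e. 77811).
  010010101111101101
+ 010010111111110011
= 100101101111100000
Result 100101101111100000: MSB = 1 → 154592 − 262144 = -107552.
Both addends (after negating the subtrahend) are non-negative but the stored result is negative: signed overflow. The true value 76781 − (-77811) = 154592 lies outside [-131072, 131071].

-107552; overflow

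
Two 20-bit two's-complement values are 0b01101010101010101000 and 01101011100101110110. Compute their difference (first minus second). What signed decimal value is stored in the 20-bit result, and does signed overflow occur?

0b01101010101010101000 → 01101010101010101000 = 436904 (signed)
01101011100101110110 = 440694 (signed)
Subtract via negate-and-add: invert 01101011100101110110 + 1 = 10010100011010001010 (i.e. -440694).
  01101010101010101000
+ 10010100011010001010
= 11111111000100110010
Result 11111111000100110010: MSB = 1 → 1044786 − 1048576 = -3790.
Addends (after negating the subtrahend) have opposite signs, so signed overflow cannot occur.

-3790; no overflow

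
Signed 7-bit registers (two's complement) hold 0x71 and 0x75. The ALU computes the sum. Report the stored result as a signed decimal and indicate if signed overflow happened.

-26; no overflow

0x71 = 1110001 = -15 (signed)
0x75 = 1110101 = -11 (signed)
  1110001
+ 1110101
= 1100110  (discard carry-out 1)
Result 1100110: MSB = 1 → 102 − 128 = -26.
Both addends are negative and so is the stored result: no signed overflow.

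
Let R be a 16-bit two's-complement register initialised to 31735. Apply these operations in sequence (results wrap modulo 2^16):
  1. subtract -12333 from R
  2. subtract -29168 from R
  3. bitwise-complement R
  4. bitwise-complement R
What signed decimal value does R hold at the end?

7700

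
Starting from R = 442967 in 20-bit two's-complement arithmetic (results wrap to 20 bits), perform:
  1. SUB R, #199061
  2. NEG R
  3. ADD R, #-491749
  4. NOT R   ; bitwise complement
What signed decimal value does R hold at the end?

Start: R = 442967 = 01101100001001010111.
R = 442967 − 199061 = 243906 = 00111011100011000010
R = −(243906) = -243906 = 11000100011100111110
R = -243906 + (-491749) = -735655; wraps to 312921 = 01001100011001011001
R = NOT 01001100011001011001 = 10110011100110100110 = -312922

-312922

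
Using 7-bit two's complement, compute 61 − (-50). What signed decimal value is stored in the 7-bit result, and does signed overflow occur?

-17; overflow

61 → 0111101
-50 → 1001110
Subtract via negate-and-add: invert 1001110 + 1 = 0110010 (i.e. 50).
  0111101
+ 0110010
= 1101111
Result 1101111: MSB = 1 → 111 − 128 = -17.
Both addends (after negating the subtrahend) are non-negative but the stored result is negative: signed overflow. The true value 61 − (-50) = 111 lies outside [-64, 63].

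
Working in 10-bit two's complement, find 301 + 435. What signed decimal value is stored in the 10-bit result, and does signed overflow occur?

301 → 0100101101
435 → 0110110011
  0100101101
+ 0110110011
= 1011100000
Result 1011100000: MSB = 1 → 736 − 1024 = -288.
Both addends are non-negative but the stored result is negative: signed overflow. The true value 301 + 435 = 736 lies outside [-512, 511].

-288; overflow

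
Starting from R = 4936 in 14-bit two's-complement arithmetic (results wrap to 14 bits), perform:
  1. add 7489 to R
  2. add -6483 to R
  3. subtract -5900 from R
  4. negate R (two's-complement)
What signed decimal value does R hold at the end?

Start: R = 4936 = 01001101001000.
R = 4936 + 7489 = 12425; wraps to -3959 = 11000010001001
R = -3959 + (-6483) = -10442; wraps to 5942 = 01011100110110
R = 5942 − (-5900) = 11842; wraps to -4542 = 10111001000010
R = −(-4542) = 4542 = 01000110111110

4542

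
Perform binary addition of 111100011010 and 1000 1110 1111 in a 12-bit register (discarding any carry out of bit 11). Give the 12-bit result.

100000001001

  111100011010
+ 100011101111
= 100000001001  (discard carry-out 1)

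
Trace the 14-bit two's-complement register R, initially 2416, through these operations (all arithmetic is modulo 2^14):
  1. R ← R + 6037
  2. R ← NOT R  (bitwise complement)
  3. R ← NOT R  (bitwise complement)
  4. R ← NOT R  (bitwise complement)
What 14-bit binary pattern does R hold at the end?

Start: R = 2416 = 00100101110000.
R = 2416 + 6037 = 8453; wraps to -7931 = 10000100000101
R = NOT 10000100000101 = 01111011111010 = 7930
R = NOT 01111011111010 = 10000100000101 = -7931
R = NOT 10000100000101 = 01111011111010 = 7930

01111011111010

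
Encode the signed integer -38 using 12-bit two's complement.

111111011010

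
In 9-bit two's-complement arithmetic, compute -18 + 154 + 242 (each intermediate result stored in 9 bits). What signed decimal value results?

-18 + 154 = 136 (010001000)
136 + 242 = 378 → wraps to -134 (101111010)

-134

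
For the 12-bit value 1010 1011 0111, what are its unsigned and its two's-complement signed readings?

unsigned = 2743, signed = -1353

Unsigned: 101010110111 = 2743.
Signed: MSB=1 → 2743 − 4096 = -1353.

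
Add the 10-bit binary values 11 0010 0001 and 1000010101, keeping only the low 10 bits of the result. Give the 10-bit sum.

  1100100001
+ 1000010101
= 0100110110  (discard carry-out 1)

0100110110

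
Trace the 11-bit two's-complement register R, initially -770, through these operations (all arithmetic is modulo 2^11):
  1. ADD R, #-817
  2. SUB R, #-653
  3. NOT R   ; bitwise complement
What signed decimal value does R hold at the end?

Start: R = -770 = 10011111110.
R = -770 + (-817) = -1587; wraps to 461 = 00111001101
R = 461 − (-653) = 1114; wraps to -934 = 10001011010
R = NOT 10001011010 = 01110100101 = 933

933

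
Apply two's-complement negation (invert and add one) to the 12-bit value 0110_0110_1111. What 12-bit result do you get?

100110010001

Invert: 100110010000. Add 1: 100110010001.
Check: 011001101111 = 1647, 100110010001 = -1647.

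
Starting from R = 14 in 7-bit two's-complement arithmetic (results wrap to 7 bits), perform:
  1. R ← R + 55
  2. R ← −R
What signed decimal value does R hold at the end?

59

Start: R = 14 = 0001110.
R = 14 + 55 = 69; wraps to -59 = 1000101
R = −(-59) = 59 = 0111011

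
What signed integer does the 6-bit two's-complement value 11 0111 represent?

MSB is 1, so the value is negative.
Unsigned reading: 55. Subtract 2^6 = 64: 55 − 64 = -9.

-9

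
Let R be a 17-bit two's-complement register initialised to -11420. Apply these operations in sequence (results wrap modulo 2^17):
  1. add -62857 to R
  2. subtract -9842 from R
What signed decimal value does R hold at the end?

Start: R = -11420 = 11101001101100100.
R = -11420 + (-62857) = -74277; wraps to 56795 = 01101110111011011
R = 56795 − (-9842) = 66637; wraps to -64435 = 10000010001001101

-64435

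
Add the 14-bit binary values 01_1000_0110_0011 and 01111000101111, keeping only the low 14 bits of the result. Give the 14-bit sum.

11011010010010

  01100001100011
+ 01111000101111
= 11011010010010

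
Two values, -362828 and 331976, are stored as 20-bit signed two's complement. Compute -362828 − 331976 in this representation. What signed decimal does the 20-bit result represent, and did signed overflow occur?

-362828 → 10100111011010110100
331976 → 01010001000011001000
Subtract via negate-and-add: invert 01010001000011001000 + 1 = 10101110111100111000 (i.e. -331976).
  10100111011010110100
+ 10101110111100111000
= 01010110010111101100  (discard carry-out 1)
Result 01010110010111101100: MSB = 0 → value 353772.
Both addends (after negating the subtrahend) are negative but the stored result is non-negative: signed overflow. The true value -362828 − 331976 = -694804 lies outside [-524288, 524287].

353772; overflow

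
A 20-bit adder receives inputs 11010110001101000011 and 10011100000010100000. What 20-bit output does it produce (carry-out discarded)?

  11010110001101000011
+ 10011100000010100000
= 01110010001111100011  (discard carry-out 1)

01110010001111100011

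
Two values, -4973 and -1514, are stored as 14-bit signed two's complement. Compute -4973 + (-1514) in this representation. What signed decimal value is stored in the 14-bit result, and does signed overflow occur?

-6487; no overflow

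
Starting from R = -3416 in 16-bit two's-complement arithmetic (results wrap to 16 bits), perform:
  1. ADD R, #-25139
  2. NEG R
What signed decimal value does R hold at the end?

Start: R = -3416 = 1111001010101000.
R = -3416 + (-25139) = -28555 = 1001000001110101
R = −(-28555) = 28555 = 0110111110001011

28555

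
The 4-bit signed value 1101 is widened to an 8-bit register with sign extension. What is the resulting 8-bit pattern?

11111101

MSB of 1101 is 1; replicate it into the new high bits.
1111|1101 → 11111101 (still -3).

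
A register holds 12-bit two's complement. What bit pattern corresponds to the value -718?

110100110010

|-718| = 718 = 001011001110 in 12 bits.
Invert the bits: 110100110001. Add 1: 110100110010.
Check: 110100110010 reads as 3378 − 4096 = -718.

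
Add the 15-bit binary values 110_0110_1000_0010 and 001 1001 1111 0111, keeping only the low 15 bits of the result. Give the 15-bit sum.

000000001111001

  110011010000010
+ 001100111110111
= 000000001111001  (discard carry-out 1)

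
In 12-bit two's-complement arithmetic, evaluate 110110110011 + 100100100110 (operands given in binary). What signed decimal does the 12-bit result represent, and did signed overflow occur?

110110110011 = -589 (signed)
100100100110 = -1754 (signed)
  110110110011
+ 100100100110
= 011011011001  (discard carry-out 1)
Result 011011011001: MSB = 0 → value 1753.
Both addends are negative but the stored result is non-negative: signed overflow. The true value -589 + (-1754) = -2343 lies outside [-2048, 2047].

1753; overflow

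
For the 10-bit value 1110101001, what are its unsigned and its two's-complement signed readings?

Unsigned: 1110101001 = 937.
Signed: MSB=1 → 937 − 1024 = -87.

unsigned = 937, signed = -87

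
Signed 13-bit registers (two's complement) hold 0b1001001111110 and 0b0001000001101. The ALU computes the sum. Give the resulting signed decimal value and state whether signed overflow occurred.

-2933; no overflow

0b1001001111110 → 1001001111110 = -3458 (signed)
0b0001000001101 → 0001000001101 = 525 (signed)
  1001001111110
+ 0001000001101
= 1010010001011
Result 1010010001011: MSB = 1 → 5259 − 8192 = -2933.
Addends have opposite signs, so signed overflow cannot occur.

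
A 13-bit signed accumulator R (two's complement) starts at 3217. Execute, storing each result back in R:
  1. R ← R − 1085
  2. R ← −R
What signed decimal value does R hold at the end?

-2132

Start: R = 3217 = 0110010010001.
R = 3217 − 1085 = 2132 = 0100001010100
R = −(2132) = -2132 = 1011110101100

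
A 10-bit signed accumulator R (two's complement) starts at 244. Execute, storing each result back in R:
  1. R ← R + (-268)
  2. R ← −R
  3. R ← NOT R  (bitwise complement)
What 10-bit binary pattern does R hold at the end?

Start: R = 244 = 0011110100.
R = 244 + (-268) = -24 = 1111101000
R = −(-24) = 24 = 0000011000
R = NOT 0000011000 = 1111100111 = -25

1111100111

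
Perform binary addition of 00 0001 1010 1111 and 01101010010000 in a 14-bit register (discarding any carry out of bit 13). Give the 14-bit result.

01110000111111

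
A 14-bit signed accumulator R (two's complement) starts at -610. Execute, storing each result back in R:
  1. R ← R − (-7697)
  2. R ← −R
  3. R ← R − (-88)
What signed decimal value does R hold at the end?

Start: R = -610 = 11110110011110.
R = -610 − (-7697) = 7087 = 01101110101111
R = −(7087) = -7087 = 10010001010001
R = -7087 − (-88) = -6999 = 10010010101001

-6999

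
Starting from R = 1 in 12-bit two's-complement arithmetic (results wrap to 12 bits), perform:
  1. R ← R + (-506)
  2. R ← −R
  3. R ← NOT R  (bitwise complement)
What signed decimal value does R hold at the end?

Start: R = 1 = 000000000001.
R = 1 + (-506) = -505 = 111000000111
R = −(-505) = 505 = 000111111001
R = NOT 000111111001 = 111000000110 = -506

-506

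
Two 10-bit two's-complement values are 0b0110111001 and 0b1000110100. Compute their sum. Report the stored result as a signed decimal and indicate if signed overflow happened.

-19; no overflow

0b0110111001 → 0110111001 = 441 (signed)
0b1000110100 → 1000110100 = -460 (signed)
  0110111001
+ 1000110100
= 1111101101
Result 1111101101: MSB = 1 → 1005 − 1024 = -19.
Addends have opposite signs, so signed overflow cannot occur.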